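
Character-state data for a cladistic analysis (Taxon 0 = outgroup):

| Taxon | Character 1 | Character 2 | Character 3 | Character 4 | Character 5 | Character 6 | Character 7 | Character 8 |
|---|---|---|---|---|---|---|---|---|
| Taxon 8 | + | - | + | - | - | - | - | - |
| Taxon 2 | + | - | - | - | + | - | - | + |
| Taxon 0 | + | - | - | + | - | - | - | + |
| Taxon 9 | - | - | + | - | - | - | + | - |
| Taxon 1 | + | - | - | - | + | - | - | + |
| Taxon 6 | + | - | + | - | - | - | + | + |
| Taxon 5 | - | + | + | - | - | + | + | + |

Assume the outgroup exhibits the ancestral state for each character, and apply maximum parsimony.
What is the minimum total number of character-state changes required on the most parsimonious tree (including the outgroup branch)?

Character polarity is set by the outgroup: the derived state is whichever differs from the outgroup's state, so for Character 1, Character 4, Character 8 the derived state is '-', and for the remaining characters it is '+'.
Only Taxon 5 and Taxon 9 show the derived state '-' for Character 1, supporting them as a clade.
Character 2 (derived state '+') is unique to Taxon 5 (autapomorphy; uninformative for grouping).
Only Taxon 5, Taxon 6, Taxon 8, and Taxon 9 show the derived state '+' for Character 3, supporting them as a clade.
Character 4 (derived state '-') is shared by all ingroup taxa — unites the whole ingroup.
Character 5 (derived state '+') is shared by Taxon 1 and Taxon 2 — a synapomorphy uniting that clade.
Character 6: derived state '+' in Taxon 5 only — an autapomorphy, so it tells us nothing about relationships among taxa.
Character 7 (derived state '+') is shared by Taxon 5, Taxon 6, and Taxon 9 — a synapomorphy uniting that clade.
Character 8 groups Taxon 8 and Taxon 9, which is incompatible with the clades supported by the remaining characters; treating it as convergent (homoplasy) costs fewer steps than any alternative tree.
Most parsimonious ingroup topology: ((((Taxon 5,Taxon 9),Taxon 6),Taxon 8),(Taxon 1,Taxon 2)).
Changes per character on this tree: Character 1: 1; Character 2: 1; Character 3: 1; Character 4: 1; Character 5: 1; Character 6: 1; Character 7: 1; Character 8: 2.
Total = 9.

9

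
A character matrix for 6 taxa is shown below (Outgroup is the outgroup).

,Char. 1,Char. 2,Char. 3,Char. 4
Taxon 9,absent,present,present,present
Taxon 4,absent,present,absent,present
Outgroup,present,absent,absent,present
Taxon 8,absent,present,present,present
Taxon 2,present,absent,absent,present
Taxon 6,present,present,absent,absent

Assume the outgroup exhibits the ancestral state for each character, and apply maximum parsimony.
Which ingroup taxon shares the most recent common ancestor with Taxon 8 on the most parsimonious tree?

Character polarity is set by the outgroup: the derived state is whichever differs from the outgroup's state, so for Char. 1, Char. 4 the derived state is 'absent', and for the remaining characters it is 'present'.
Char. 1: derived state 'absent' in Taxon 4, Taxon 8, and Taxon 9 only — synapomorphy for {Taxon 4, Taxon 8, Taxon 9}.
Char. 2 (derived state 'present') is shared by Taxon 4, Taxon 6, Taxon 8, and Taxon 9 — a synapomorphy uniting that clade.
Char. 3: derived state 'present' in Taxon 8 and Taxon 9 only — synapomorphy for {Taxon 8, Taxon 9}.
Char. 4 (derived state 'absent') is unique to Taxon 6 (autapomorphy; uninformative for grouping).
Most parsimonious ingroup topology: ((((Taxon 8,Taxon 9),Taxon 4),Taxon 6),Taxon 2).
Taxon 8 and Taxon 9 form a cherry on this tree, so they are sister taxa.

Taxon 9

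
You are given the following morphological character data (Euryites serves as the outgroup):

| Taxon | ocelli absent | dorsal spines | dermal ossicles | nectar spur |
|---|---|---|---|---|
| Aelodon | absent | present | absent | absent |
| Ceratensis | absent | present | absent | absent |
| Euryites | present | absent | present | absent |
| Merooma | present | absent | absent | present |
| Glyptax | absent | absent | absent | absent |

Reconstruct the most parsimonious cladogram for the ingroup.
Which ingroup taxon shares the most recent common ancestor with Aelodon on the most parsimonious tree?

Ceratensis

Character polarity is set by the outgroup: the derived state is whichever differs from the outgroup's state, so for ocelli absent, dermal ossicles the derived state is 'absent', and for the remaining characters it is 'present'.
ocelli absent (derived state 'absent') is shared by Aelodon, Ceratensis, and Glyptax — a synapomorphy uniting that clade.
dorsal spines: derived state 'present' in Aelodon and Ceratensis only — synapomorphy for {Aelodon, Ceratensis}.
dermal ossicles (derived state 'absent') is shared by all ingroup taxa — unites the whole ingroup.
nectar spur (derived state 'present') is unique to Merooma (autapomorphy; uninformative for grouping).
Most parsimonious ingroup topology: ((Glyptax,(Ceratensis,Aelodon)),Merooma).
Aelodon and Ceratensis form a cherry on this tree, so they are sister taxa.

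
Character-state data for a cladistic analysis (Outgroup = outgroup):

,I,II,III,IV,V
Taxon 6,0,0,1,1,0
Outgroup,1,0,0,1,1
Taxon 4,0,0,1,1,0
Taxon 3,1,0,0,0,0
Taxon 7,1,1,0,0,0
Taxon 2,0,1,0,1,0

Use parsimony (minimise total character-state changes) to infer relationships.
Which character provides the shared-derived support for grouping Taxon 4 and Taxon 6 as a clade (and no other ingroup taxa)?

III

Character polarity is set by the outgroup: the derived state is whichever differs from the outgroup's state, so for I, IV, V the derived state is '0', and for the remaining characters it is '1'.
Only Taxon 2, Taxon 4, and Taxon 6 show the derived state '0' for I, supporting them as a clade.
II (state '1') occurs in Taxon 2 and Taxon 7 but conflicts with the nesting implied by the other characters — most parsimoniously interpreted as homoplasy.
Only Taxon 4 and Taxon 6 show the derived state '1' for III, supporting them as a clade.
IV (derived state '0') is shared by Taxon 3 and Taxon 7 — a synapomorphy uniting that clade.
All ingroup taxa share the derived state '0' for V; it defines the ingroup but does not resolve relationships within it.
Most parsimonious ingroup topology: (((Taxon 4,Taxon 6),Taxon 2),(Taxon 3,Taxon 7)).
The clade {Taxon 4, Taxon 6} is supported by III: its derived state '1' occurs in exactly those taxa and in no other taxon (including the outgroup).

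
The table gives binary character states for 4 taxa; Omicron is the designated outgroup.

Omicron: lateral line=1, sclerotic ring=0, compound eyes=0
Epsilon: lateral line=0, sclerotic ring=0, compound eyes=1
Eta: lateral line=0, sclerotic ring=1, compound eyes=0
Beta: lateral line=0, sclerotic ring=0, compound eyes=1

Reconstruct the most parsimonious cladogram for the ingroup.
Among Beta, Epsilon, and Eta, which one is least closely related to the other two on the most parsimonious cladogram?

Character polarity is set by the outgroup: the derived state is whichever differs from the outgroup's state, so for lateral line the derived state is '0', and for the remaining characters it is '1'.
All ingroup taxa share the derived state '0' for lateral line; it defines the ingroup but does not resolve relationships within it.
sclerotic ring: derived state '1' in Eta only — an autapomorphy, so it tells us nothing about relationships among taxa.
compound eyes (derived state '1') is shared by Beta and Epsilon — a synapomorphy uniting that clade.
Most parsimonious ingroup topology: ((Epsilon,Beta),Eta).
Beta and Epsilon share a more recent common ancestor with each other than either does with Eta, so Eta is the least closely related of the three.

Eta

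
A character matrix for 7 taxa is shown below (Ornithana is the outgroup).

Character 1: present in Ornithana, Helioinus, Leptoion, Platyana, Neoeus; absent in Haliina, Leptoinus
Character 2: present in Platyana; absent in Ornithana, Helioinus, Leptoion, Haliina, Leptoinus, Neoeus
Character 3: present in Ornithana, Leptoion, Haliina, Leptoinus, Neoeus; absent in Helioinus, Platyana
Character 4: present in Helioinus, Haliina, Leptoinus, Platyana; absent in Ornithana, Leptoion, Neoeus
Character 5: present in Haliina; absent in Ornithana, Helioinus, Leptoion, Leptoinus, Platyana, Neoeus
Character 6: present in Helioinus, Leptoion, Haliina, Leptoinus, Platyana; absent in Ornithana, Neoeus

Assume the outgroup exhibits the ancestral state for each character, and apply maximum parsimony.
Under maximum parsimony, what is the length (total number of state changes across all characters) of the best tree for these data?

Character polarity is set by the outgroup: the derived state is whichever differs from the outgroup's state, so for Character 1, Character 3 the derived state is 'absent', and for the remaining characters it is 'present'.
Character 1: derived state 'absent' in Haliina and Leptoinus only — synapomorphy for {Haliina, Leptoinus}.
Character 2 (derived state 'present') is unique to Platyana (autapomorphy; uninformative for grouping).
Only Helioinus and Platyana show the derived state 'absent' for Character 3, supporting them as a clade.
Character 4: derived state 'present' in Haliina, Helioinus, Leptoinus, and Platyana only — synapomorphy for {Haliina, Helioinus, Leptoinus, Platyana}.
Character 5 (derived state 'present') is unique to Haliina (autapomorphy; uninformative for grouping).
Character 6: derived state 'present' in Haliina, Helioinus, Leptoinus, Leptoion, and Platyana only — synapomorphy for {Haliina, Helioinus, Leptoinus, Leptoion, Platyana}.
Most parsimonious ingroup topology: ((((Helioinus,Platyana),(Haliina,Leptoinus)),Leptoion),Neoeus).
Changes per character on this tree: Character 1: 1; Character 2: 1; Character 3: 1; Character 4: 1; Character 5: 1; Character 6: 1.
Total = 6.

6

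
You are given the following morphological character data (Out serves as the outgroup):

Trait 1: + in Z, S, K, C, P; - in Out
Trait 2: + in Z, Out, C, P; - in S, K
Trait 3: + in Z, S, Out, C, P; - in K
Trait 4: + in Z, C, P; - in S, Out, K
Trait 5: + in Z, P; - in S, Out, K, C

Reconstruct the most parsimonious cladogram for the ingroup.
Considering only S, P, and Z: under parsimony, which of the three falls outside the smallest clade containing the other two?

Character polarity is set by the outgroup: the derived state is whichever differs from the outgroup's state, so for Trait 2, Trait 3 the derived state is '-', and for the remaining characters it is '+'.
Trait 1 (derived state '+') is shared by all ingroup taxa — unites the whole ingroup.
Trait 2 (derived state '-') is shared by K and S — a synapomorphy uniting that clade.
Trait 3 (derived state '-') is unique to K (autapomorphy; uninformative for grouping).
Trait 4: derived state '+' in C, P, and Z only — synapomorphy for {C, P, Z}.
Trait 5: derived state '+' in P and Z only — synapomorphy for {P, Z}.
Most parsimonious ingroup topology: ((C,(Z,P)),(S,K)).
Z and P share a more recent common ancestor with each other than either does with S, so S is the least closely related of the three.

S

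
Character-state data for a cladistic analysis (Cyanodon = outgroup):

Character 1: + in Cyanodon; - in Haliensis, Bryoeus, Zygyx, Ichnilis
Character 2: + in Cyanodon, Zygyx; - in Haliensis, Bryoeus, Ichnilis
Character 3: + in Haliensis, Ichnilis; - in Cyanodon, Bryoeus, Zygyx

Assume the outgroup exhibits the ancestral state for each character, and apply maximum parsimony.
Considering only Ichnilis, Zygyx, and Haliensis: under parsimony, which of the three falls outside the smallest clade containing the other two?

Character polarity is set by the outgroup: the derived state is whichever differs from the outgroup's state, so for Character 1, Character 2 the derived state is '-', and for the remaining characters it is '+'.
Character 1 (derived state '-') is shared by all ingroup taxa — unites the whole ingroup.
Character 2 (derived state '-') is shared by Bryoeus, Haliensis, and Ichnilis — a synapomorphy uniting that clade.
Only Haliensis and Ichnilis show the derived state '+' for Character 3, supporting them as a clade.
Most parsimonious ingroup topology: (((Haliensis,Ichnilis),Bryoeus),Zygyx).
Haliensis and Ichnilis share a more recent common ancestor with each other than either does with Zygyx, so Zygyx is the least closely related of the three.

Zygyx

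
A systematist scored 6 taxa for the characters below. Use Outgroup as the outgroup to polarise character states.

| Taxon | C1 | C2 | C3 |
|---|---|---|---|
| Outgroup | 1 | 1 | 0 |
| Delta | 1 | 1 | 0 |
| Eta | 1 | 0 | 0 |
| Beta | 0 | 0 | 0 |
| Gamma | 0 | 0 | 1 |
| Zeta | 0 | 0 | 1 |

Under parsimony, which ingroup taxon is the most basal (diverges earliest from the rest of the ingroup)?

Delta

Character polarity is set by the outgroup: the derived state is whichever differs from the outgroup's state, so for C1, C2 the derived state is '0', and for the remaining characters it is '1'.
C1 (derived state '0') is shared by Beta, Gamma, and Zeta — a synapomorphy uniting that clade.
C2 (derived state '0') is shared by Beta, Eta, Gamma, and Zeta — a synapomorphy uniting that clade.
C3: derived state '1' in Gamma and Zeta only — synapomorphy for {Gamma, Zeta}.
Most parsimonious ingroup topology: (Delta,(Eta,(Beta,(Gamma,Zeta)))).
Delta is sister to the clade containing all other ingroup taxa, so it is the earliest-diverging (most basal) ingroup lineage.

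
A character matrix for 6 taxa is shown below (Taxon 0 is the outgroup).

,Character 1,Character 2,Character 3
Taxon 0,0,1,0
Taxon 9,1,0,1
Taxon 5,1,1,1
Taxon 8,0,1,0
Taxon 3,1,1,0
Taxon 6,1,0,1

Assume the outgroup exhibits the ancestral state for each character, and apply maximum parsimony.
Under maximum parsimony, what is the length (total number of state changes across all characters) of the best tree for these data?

Character polarity is set by the outgroup: the derived state is whichever differs from the outgroup's state, so for Character 2 the derived state is '0', and for the remaining characters it is '1'.
Only Taxon 3, Taxon 5, Taxon 6, and Taxon 9 show the derived state '1' for Character 1, supporting them as a clade.
Character 2: derived state '0' in Taxon 6 and Taxon 9 only — synapomorphy for {Taxon 6, Taxon 9}.
Character 3: derived state '1' in Taxon 5, Taxon 6, and Taxon 9 only — synapomorphy for {Taxon 5, Taxon 6, Taxon 9}.
Most parsimonious ingroup topology: ((((Taxon 9,Taxon 6),Taxon 5),Taxon 3),Taxon 8).
Changes per character on this tree: Character 1: 1; Character 2: 1; Character 3: 1.
Total = 3.

3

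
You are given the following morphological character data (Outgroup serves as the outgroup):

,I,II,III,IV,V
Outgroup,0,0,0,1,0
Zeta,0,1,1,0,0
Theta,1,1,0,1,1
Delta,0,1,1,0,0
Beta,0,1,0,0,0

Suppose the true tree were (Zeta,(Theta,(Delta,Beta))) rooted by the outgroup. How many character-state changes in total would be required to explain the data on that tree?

Map each character onto (Zeta,(Theta,(Delta,Beta))) (rooted by Outgroup) and count the minimum state changes it requires (Fitch parsimony):
I: 1; II: 1; III: 2; IV: 2; V: 1.
Total tree length = 7.

7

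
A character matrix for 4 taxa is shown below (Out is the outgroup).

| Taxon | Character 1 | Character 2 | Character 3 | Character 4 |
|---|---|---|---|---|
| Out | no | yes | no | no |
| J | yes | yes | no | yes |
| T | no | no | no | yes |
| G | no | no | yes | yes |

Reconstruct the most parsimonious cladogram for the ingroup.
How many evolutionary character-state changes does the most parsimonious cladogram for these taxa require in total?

Character polarity is set by the outgroup: the derived state is whichever differs from the outgroup's state, so for Character 2 the derived state is 'no', and for the remaining characters it is 'yes'.
Character 1 (derived state 'yes') is unique to J (autapomorphy; uninformative for grouping).
Only G and T show the derived state 'no' for Character 2, supporting them as a clade.
Character 3: derived state 'yes' in G only — an autapomorphy, so it tells us nothing about relationships among taxa.
Character 4 (derived state 'yes') is shared by all ingroup taxa — unites the whole ingroup.
Most parsimonious ingroup topology: (J,(T,G)).
Changes per character on this tree: Character 1: 1; Character 2: 1; Character 3: 1; Character 4: 1.
Total = 4.

4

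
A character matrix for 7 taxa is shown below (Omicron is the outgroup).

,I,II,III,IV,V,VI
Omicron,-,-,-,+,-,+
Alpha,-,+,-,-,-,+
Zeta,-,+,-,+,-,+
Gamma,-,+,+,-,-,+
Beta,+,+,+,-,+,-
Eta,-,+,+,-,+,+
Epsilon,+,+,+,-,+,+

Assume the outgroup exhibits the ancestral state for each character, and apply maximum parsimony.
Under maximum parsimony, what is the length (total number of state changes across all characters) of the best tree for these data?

6

Character polarity is set by the outgroup: the derived state is whichever differs from the outgroup's state, so for IV, VI the derived state is '-', and for the remaining characters it is '+'.
I: derived state '+' in Beta and Epsilon only — synapomorphy for {Beta, Epsilon}.
All ingroup taxa share the derived state '+' for II; it defines the ingroup but does not resolve relationships within it.
III: derived state '+' in Beta, Epsilon, Eta, and Gamma only — synapomorphy for {Beta, Epsilon, Eta, Gamma}.
IV (derived state '-') is shared by Alpha, Beta, Epsilon, Eta, and Gamma — a synapomorphy uniting that clade.
Only Beta, Epsilon, and Eta show the derived state '+' for V, supporting them as a clade.
VI (derived state '-') is unique to Beta (autapomorphy; uninformative for grouping).
Most parsimonious ingroup topology: ((Alpha,(Gamma,((Beta,Epsilon),Eta))),Zeta).
Changes per character on this tree: I: 1; II: 1; III: 1; IV: 1; V: 1; VI: 1.
Total = 6.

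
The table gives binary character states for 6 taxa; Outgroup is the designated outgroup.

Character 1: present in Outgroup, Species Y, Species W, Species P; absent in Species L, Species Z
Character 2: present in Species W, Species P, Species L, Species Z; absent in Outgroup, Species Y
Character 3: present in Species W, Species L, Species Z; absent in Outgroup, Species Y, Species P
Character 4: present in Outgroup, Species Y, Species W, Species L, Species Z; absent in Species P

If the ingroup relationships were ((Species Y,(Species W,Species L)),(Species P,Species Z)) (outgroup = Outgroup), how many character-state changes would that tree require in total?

7

Map each character onto ((Species Y,(Species W,Species L)),(Species P,Species Z)) (rooted by Outgroup) and count the minimum state changes it requires (Fitch parsimony):
Character 1: 2; Character 2: 2; Character 3: 2; Character 4: 1.
Total tree length = 7.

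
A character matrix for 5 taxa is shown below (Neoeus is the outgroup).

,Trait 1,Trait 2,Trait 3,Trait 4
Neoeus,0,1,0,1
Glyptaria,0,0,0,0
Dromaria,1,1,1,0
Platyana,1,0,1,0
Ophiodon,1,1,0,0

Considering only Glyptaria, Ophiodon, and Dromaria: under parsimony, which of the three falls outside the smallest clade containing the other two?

Glyptaria

Character polarity is set by the outgroup: the derived state is whichever differs from the outgroup's state, so for Trait 2, Trait 4 the derived state is '0', and for the remaining characters it is '1'.
Only Dromaria, Ophiodon, and Platyana show the derived state '1' for Trait 1, supporting them as a clade.
Trait 2 (state '0') occurs in Glyptaria and Platyana but conflicts with the nesting implied by the other characters — most parsimoniously interpreted as homoplasy.
Trait 3 (derived state '1') is shared by Dromaria and Platyana — a synapomorphy uniting that clade.
Trait 4 (derived state '0') is shared by all ingroup taxa — unites the whole ingroup.
Most parsimonious ingroup topology: (Glyptaria,((Dromaria,Platyana),Ophiodon)).
Ophiodon and Dromaria share a more recent common ancestor with each other than either does with Glyptaria, so Glyptaria is the least closely related of the three.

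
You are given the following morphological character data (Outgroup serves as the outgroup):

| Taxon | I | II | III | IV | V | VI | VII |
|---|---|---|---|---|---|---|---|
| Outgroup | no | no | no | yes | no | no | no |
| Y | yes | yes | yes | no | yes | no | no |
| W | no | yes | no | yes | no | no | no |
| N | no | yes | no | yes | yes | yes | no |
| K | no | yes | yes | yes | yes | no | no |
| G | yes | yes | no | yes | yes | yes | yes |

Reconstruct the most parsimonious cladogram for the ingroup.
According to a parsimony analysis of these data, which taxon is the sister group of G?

N

Character polarity is set by the outgroup: the derived state is whichever differs from the outgroup's state, so for IV the derived state is 'no', and for the remaining characters it is 'yes'.
I groups G and Y, which is incompatible with the clades supported by the remaining characters; treating it as convergent (homoplasy) costs fewer steps than any alternative tree.
II (derived state 'yes') is shared by all ingroup taxa — unites the whole ingroup.
Only K and Y show the derived state 'yes' for III, supporting them as a clade.
IV (derived state 'no') is unique to Y (autapomorphy; uninformative for grouping).
V (derived state 'yes') is shared by G, K, N, and Y — a synapomorphy uniting that clade.
VI: derived state 'yes' in G and N only — synapomorphy for {G, N}.
VII (derived state 'yes') is unique to G (autapomorphy; uninformative for grouping).
Most parsimonious ingroup topology: (((Y,K),(N,G)),W).
G and N form a cherry on this tree, so they are sister taxa.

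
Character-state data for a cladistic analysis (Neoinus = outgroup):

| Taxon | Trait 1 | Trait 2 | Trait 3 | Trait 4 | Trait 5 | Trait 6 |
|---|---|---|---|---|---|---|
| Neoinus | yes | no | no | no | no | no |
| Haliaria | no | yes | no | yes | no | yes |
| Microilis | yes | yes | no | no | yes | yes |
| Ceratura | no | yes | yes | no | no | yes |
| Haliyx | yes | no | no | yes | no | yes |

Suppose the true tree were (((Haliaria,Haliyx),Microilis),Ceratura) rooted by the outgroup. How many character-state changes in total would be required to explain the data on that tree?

Map each character onto (((Haliaria,Haliyx),Microilis),Ceratura) (rooted by Neoinus) and count the minimum state changes it requires (Fitch parsimony):
Trait 1: 2; Trait 2: 2; Trait 3: 1; Trait 4: 1; Trait 5: 1; Trait 6: 1.
Total tree length = 8.

8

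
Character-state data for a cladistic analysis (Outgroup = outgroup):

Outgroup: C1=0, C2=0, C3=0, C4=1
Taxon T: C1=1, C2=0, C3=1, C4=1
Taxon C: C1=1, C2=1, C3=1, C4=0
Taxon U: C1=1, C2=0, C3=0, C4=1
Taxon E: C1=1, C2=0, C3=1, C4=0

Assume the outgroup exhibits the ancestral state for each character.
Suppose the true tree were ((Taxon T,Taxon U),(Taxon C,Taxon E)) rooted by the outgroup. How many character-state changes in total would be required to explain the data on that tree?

5

Map each character onto ((Taxon T,Taxon U),(Taxon C,Taxon E)) (rooted by Outgroup) and count the minimum state changes it requires (Fitch parsimony):
C1: 1; C2: 1; C3: 2; C4: 1.
Total tree length = 5.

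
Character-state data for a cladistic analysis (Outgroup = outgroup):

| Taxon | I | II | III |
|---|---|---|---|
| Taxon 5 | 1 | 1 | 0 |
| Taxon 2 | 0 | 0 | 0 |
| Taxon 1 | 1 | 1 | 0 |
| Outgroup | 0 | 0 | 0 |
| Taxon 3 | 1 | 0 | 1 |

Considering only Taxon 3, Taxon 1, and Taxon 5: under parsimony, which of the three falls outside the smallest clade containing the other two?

The outgroup has state '0' for every character, so '1' is the derived state throughout.
Only Taxon 1, Taxon 3, and Taxon 5 show the derived state '1' for I, supporting them as a clade.
Only Taxon 1 and Taxon 5 show the derived state '1' for II, supporting them as a clade.
III (derived state '1') is unique to Taxon 3 (autapomorphy; uninformative for grouping).
Most parsimonious ingroup topology: (Taxon 2,((Taxon 5,Taxon 1),Taxon 3)).
Taxon 5 and Taxon 1 share a more recent common ancestor with each other than either does with Taxon 3, so Taxon 3 is the least closely related of the three.

Taxon 3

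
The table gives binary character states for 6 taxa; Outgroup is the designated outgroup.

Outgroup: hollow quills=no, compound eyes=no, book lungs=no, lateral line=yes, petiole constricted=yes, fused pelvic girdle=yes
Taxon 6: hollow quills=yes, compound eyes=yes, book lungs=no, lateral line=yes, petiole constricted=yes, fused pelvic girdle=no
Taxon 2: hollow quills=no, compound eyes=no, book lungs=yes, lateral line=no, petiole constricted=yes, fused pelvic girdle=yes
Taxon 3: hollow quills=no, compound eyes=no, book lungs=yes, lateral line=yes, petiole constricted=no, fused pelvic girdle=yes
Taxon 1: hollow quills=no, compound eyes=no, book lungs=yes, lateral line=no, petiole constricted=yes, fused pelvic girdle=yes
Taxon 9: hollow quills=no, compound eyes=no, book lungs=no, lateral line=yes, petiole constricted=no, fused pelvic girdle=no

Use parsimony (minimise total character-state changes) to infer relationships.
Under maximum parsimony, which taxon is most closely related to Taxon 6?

Character polarity is set by the outgroup: the derived state is whichever differs from the outgroup's state, so for lateral line, petiole constricted, fused pelvic girdle the derived state is 'no', and for the remaining characters it is 'yes'.
hollow quills (derived state 'yes') is unique to Taxon 6 (autapomorphy; uninformative for grouping).
compound eyes: derived state 'yes' in Taxon 6 only — an autapomorphy, so it tells us nothing about relationships among taxa.
Only Taxon 1, Taxon 2, and Taxon 3 show the derived state 'yes' for book lungs, supporting them as a clade.
lateral line: derived state 'no' in Taxon 1 and Taxon 2 only — synapomorphy for {Taxon 1, Taxon 2}.
petiole constricted groups Taxon 3 and Taxon 9, which is incompatible with the clades supported by the remaining characters; treating it as convergent (homoplasy) costs fewer steps than any alternative tree.
fused pelvic girdle (derived state 'no') is shared by Taxon 6 and Taxon 9 — a synapomorphy uniting that clade.
Most parsimonious ingroup topology: ((Taxon 6,Taxon 9),((Taxon 2,Taxon 1),Taxon 3)).
Taxon 6 and Taxon 9 form a cherry on this tree, so they are sister taxa.

Taxon 9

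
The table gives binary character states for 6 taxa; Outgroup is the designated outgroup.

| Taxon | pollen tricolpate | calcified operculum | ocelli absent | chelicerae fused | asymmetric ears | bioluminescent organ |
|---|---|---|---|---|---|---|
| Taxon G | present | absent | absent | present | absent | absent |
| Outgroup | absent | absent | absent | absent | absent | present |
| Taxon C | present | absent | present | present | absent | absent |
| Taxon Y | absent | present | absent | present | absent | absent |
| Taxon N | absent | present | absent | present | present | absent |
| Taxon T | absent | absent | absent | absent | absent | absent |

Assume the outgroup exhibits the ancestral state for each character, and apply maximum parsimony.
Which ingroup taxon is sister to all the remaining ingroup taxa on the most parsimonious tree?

Taxon T

Character polarity is set by the outgroup: the derived state is whichever differs from the outgroup's state, so for bioluminescent organ the derived state is 'absent', and for the remaining characters it is 'present'.
Only Taxon C and Taxon G show the derived state 'present' for pollen tricolpate, supporting them as a clade.
Only Taxon N and Taxon Y show the derived state 'present' for calcified operculum, supporting them as a clade.
ocelli absent (derived state 'present') is unique to Taxon C (autapomorphy; uninformative for grouping).
chelicerae fused: derived state 'present' in Taxon C, Taxon G, Taxon N, and Taxon Y only — synapomorphy for {Taxon C, Taxon G, Taxon N, Taxon Y}.
asymmetric ears (derived state 'present') is unique to Taxon N (autapomorphy; uninformative for grouping).
bioluminescent organ (derived state 'absent') is shared by all ingroup taxa — unites the whole ingroup.
Most parsimonious ingroup topology: (((Taxon Y,Taxon N),(Taxon C,Taxon G)),Taxon T).
Taxon T is sister to the clade containing all other ingroup taxa, so it is the earliest-diverging (most basal) ingroup lineage.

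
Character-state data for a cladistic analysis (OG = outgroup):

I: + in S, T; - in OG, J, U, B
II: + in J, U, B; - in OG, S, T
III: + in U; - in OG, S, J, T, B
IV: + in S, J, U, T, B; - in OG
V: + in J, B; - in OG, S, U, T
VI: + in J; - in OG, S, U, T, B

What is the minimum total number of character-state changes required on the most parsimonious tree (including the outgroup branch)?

6

The outgroup has state '-' for every character, so '+' is the derived state throughout.
I: derived state '+' in S and T only — synapomorphy for {S, T}.
Only B, J, and U show the derived state '+' for II, supporting them as a clade.
III (derived state '+') is unique to U (autapomorphy; uninformative for grouping).
All ingroup taxa share the derived state '+' for IV; it defines the ingroup but does not resolve relationships within it.
Only B and J show the derived state '+' for V, supporting them as a clade.
VI: derived state '+' in J only — an autapomorphy, so it tells us nothing about relationships among taxa.
Most parsimonious ingroup topology: ((S,T),((J,B),U)).
Changes per character on this tree: I: 1; II: 1; III: 1; IV: 1; V: 1; VI: 1.
Total = 6.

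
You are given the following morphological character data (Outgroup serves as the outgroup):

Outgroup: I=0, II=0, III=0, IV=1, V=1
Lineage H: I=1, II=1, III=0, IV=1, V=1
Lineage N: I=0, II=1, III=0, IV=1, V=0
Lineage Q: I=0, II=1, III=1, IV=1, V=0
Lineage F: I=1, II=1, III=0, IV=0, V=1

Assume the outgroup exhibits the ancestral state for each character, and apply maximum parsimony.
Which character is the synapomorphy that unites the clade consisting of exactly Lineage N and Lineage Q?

V

Character polarity is set by the outgroup: the derived state is whichever differs from the outgroup's state, so for IV, V the derived state is '0', and for the remaining characters it is '1'.
I (derived state '1') is shared by Lineage F and Lineage H — a synapomorphy uniting that clade.
II (derived state '1') is shared by all ingroup taxa — unites the whole ingroup.
III (derived state '1') is unique to Lineage Q (autapomorphy; uninformative for grouping).
IV (derived state '0') is unique to Lineage F (autapomorphy; uninformative for grouping).
V: derived state '0' in Lineage N and Lineage Q only — synapomorphy for {Lineage N, Lineage Q}.
Most parsimonious ingroup topology: ((Lineage F,Lineage H),(Lineage N,Lineage Q)).
The clade {Lineage N, Lineage Q} is supported by V: its derived state '0' occurs in exactly those taxa and in no other taxon (including the outgroup).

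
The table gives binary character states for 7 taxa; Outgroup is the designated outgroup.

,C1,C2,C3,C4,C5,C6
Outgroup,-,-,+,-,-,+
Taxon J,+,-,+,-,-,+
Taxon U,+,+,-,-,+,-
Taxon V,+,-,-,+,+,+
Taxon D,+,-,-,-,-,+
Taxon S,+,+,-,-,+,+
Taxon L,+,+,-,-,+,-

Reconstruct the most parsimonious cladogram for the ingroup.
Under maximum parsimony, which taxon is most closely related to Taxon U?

Character polarity is set by the outgroup: the derived state is whichever differs from the outgroup's state, so for C3, C6 the derived state is '-', and for the remaining characters it is '+'.
All ingroup taxa share the derived state '+' for C1; it defines the ingroup but does not resolve relationships within it.
C2: derived state '+' in Taxon L, Taxon S, and Taxon U only — synapomorphy for {Taxon L, Taxon S, Taxon U}.
C3: derived state '-' in Taxon D, Taxon L, Taxon S, Taxon U, and Taxon V only — synapomorphy for {Taxon D, Taxon L, Taxon S, Taxon U, Taxon V}.
C4: derived state '+' in Taxon V only — an autapomorphy, so it tells us nothing about relationships among taxa.
C5: derived state '+' in Taxon L, Taxon S, Taxon U, and Taxon V only — synapomorphy for {Taxon L, Taxon S, Taxon U, Taxon V}.
Only Taxon L and Taxon U show the derived state '-' for C6, supporting them as a clade.
Most parsimonious ingroup topology: (Taxon J,((((Taxon U,Taxon L),Taxon S),Taxon V),Taxon D)).
Taxon U and Taxon L form a cherry on this tree, so they are sister taxa.

Taxon L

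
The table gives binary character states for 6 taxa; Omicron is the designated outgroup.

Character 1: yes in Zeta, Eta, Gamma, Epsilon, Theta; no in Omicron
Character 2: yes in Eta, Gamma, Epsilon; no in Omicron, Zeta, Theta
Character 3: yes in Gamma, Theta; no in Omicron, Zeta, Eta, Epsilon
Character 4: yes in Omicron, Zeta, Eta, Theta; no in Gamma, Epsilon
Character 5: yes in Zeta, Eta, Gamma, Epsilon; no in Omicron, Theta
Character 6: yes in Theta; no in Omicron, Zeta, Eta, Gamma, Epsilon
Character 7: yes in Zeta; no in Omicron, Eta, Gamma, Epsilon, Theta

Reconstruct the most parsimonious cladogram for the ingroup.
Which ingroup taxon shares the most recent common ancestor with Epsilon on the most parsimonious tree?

Gamma

Character polarity is set by the outgroup: the derived state is whichever differs from the outgroup's state, so for Character 4 the derived state is 'no', and for the remaining characters it is 'yes'.
Character 1 (derived state 'yes') is shared by all ingroup taxa — unites the whole ingroup.
Character 2: derived state 'yes' in Epsilon, Eta, and Gamma only — synapomorphy for {Epsilon, Eta, Gamma}.
Character 3 (state 'yes') occurs in Gamma and Theta but conflicts with the nesting implied by the other characters — most parsimoniously interpreted as homoplasy.
Only Epsilon and Gamma show the derived state 'no' for Character 4, supporting them as a clade.
Character 5: derived state 'yes' in Epsilon, Eta, Gamma, and Zeta only — synapomorphy for {Epsilon, Eta, Gamma, Zeta}.
Character 6 (derived state 'yes') is unique to Theta (autapomorphy; uninformative for grouping).
Character 7 (derived state 'yes') is unique to Zeta (autapomorphy; uninformative for grouping).
Most parsimonious ingroup topology: ((Zeta,(Eta,(Gamma,Epsilon))),Theta).
Epsilon and Gamma form a cherry on this tree, so they are sister taxa.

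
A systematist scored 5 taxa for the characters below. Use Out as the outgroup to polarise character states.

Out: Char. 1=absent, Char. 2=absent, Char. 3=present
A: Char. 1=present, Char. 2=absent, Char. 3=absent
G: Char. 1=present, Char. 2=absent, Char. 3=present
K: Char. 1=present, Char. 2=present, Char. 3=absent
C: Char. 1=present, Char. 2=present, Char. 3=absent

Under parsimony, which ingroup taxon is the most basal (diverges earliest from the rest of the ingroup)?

Character polarity is set by the outgroup: the derived state is whichever differs from the outgroup's state, so for Char. 3 the derived state is 'absent', and for the remaining characters it is 'present'.
All ingroup taxa share the derived state 'present' for Char. 1; it defines the ingroup but does not resolve relationships within it.
Char. 2: derived state 'present' in C and K only — synapomorphy for {C, K}.
Char. 3 (derived state 'absent') is shared by A, C, and K — a synapomorphy uniting that clade.
Most parsimonious ingroup topology: ((A,(K,C)),G).
G is sister to the clade containing all other ingroup taxa, so it is the earliest-diverging (most basal) ingroup lineage.

G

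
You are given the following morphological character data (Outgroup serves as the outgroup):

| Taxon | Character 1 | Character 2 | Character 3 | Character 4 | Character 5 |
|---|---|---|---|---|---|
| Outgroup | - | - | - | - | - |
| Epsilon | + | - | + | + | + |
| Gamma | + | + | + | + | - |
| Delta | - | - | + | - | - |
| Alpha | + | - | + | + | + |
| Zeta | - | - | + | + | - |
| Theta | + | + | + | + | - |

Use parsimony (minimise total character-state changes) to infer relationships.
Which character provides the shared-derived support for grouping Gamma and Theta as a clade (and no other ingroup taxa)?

The outgroup has state '-' for every character, so '+' is the derived state throughout.
Character 1 (derived state '+') is shared by Alpha, Epsilon, Gamma, and Theta — a synapomorphy uniting that clade.
Character 2 (derived state '+') is shared by Gamma and Theta — a synapomorphy uniting that clade.
All ingroup taxa share the derived state '+' for Character 3; it defines the ingroup but does not resolve relationships within it.
Character 4 (derived state '+') is shared by Alpha, Epsilon, Gamma, Theta, and Zeta — a synapomorphy uniting that clade.
Character 5: derived state '+' in Alpha and Epsilon only — synapomorphy for {Alpha, Epsilon}.
Most parsimonious ingroup topology: ((Zeta,((Theta,Gamma),(Epsilon,Alpha))),Delta).
The clade {Gamma, Theta} is supported by Character 2: its derived state '+' occurs in exactly those taxa and in no other taxon (including the outgroup).

Character 2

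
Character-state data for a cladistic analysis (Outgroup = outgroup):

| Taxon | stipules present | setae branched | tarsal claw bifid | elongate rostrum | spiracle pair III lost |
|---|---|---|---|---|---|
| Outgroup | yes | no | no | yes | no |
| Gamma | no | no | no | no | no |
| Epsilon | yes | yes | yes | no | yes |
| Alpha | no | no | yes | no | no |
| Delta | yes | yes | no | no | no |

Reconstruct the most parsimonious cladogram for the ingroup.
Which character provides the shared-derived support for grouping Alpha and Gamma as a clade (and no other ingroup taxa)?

Character polarity is set by the outgroup: the derived state is whichever differs from the outgroup's state, so for stipules present, elongate rostrum the derived state is 'no', and for the remaining characters it is 'yes'.
Only Alpha and Gamma show the derived state 'no' for stipules present, supporting them as a clade.
Only Delta and Epsilon show the derived state 'yes' for setae branched, supporting them as a clade.
tarsal claw bifid groups Alpha and Epsilon, which is incompatible with the clades supported by the remaining characters; treating it as convergent (homoplasy) costs fewer steps than any alternative tree.
elongate rostrum (derived state 'no') is shared by all ingroup taxa — unites the whole ingroup.
spiracle pair III lost (derived state 'yes') is unique to Epsilon (autapomorphy; uninformative for grouping).
Most parsimonious ingroup topology: ((Gamma,Alpha),(Epsilon,Delta)).
The clade {Alpha, Gamma} is supported by stipules present: its derived state 'no' occurs in exactly those taxa and in no other taxon (including the outgroup).

stipules present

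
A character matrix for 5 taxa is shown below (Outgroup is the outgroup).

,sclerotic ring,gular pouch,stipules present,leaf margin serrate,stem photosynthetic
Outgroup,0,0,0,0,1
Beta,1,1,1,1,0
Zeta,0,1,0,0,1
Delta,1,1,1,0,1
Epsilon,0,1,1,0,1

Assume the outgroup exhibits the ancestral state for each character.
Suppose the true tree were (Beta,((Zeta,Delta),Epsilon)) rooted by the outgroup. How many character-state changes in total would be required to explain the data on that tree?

7

Map each character onto (Beta,((Zeta,Delta),Epsilon)) (rooted by Outgroup) and count the minimum state changes it requires (Fitch parsimony):
sclerotic ring: 2; gular pouch: 1; stipules present: 2; leaf margin serrate: 1; stem photosynthetic: 1.
Total tree length = 7.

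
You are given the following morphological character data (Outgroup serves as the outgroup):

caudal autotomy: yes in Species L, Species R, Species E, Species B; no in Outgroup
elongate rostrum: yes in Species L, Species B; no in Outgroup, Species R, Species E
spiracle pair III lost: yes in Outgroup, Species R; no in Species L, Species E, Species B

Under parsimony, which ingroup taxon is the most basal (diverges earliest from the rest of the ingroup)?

Species R

Character polarity is set by the outgroup: the derived state is whichever differs from the outgroup's state, so for spiracle pair III lost the derived state is 'no', and for the remaining characters it is 'yes'.
All ingroup taxa share the derived state 'yes' for caudal autotomy; it defines the ingroup but does not resolve relationships within it.
elongate rostrum: derived state 'yes' in Species B and Species L only — synapomorphy for {Species B, Species L}.
spiracle pair III lost: derived state 'no' in Species B, Species E, and Species L only — synapomorphy for {Species B, Species E, Species L}.
Most parsimonious ingroup topology: (((Species L,Species B),Species E),Species R).
Species R is sister to the clade containing all other ingroup taxa, so it is the earliest-diverging (most basal) ingroup lineage.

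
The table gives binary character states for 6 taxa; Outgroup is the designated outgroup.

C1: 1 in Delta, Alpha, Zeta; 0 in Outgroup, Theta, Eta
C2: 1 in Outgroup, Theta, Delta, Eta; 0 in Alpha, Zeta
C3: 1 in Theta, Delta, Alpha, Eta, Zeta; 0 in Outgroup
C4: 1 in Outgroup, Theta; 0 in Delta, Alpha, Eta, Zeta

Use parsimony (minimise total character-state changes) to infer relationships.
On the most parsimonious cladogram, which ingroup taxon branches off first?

Theta

Character polarity is set by the outgroup: the derived state is whichever differs from the outgroup's state, so for C2, C4 the derived state is '0', and for the remaining characters it is '1'.
C1: derived state '1' in Alpha, Delta, and Zeta only — synapomorphy for {Alpha, Delta, Zeta}.
C2: derived state '0' in Alpha and Zeta only — synapomorphy for {Alpha, Zeta}.
C3 (derived state '1') is shared by all ingroup taxa — unites the whole ingroup.
C4: derived state '0' in Alpha, Delta, Eta, and Zeta only — synapomorphy for {Alpha, Delta, Eta, Zeta}.
Most parsimonious ingroup topology: (Theta,((Delta,(Alpha,Zeta)),Eta)).
Theta is sister to the clade containing all other ingroup taxa, so it is the earliest-diverging (most basal) ingroup lineage.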